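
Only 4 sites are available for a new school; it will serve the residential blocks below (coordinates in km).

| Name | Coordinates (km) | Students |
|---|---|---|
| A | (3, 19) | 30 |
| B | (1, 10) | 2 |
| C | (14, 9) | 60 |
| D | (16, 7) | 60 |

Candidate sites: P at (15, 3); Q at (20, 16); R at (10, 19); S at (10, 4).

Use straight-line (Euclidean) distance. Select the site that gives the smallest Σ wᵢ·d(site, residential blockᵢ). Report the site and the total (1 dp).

Total weighted distance at each candidate:
  P (15, 3): total = 1243.7
  Q (20, 16): total = 1701.8
  R (10, 19): total = 1686.7
  S (10, 4): total = 1304.9
Minimum is at P with total 1243.7 km.

P, total 1243.7 km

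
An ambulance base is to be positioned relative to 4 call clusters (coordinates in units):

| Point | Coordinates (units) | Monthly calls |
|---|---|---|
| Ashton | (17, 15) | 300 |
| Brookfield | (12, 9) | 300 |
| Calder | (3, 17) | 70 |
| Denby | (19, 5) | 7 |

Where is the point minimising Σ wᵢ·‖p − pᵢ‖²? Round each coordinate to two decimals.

The minimiser of Σwᵢ‖p−pᵢ‖² is the weighted centroid p* = (Σwᵢpᵢ)/(Σwᵢ).
Σwᵢ = 677.
Σwᵢxᵢ = 300·17 + 300·12 + 70·3 + 7·19 = 9043.
Σwᵢyᵢ = 300·15 + 300·9 + 70·17 + 7·5 = 8425.
x* = 9043/677 = 13.36, y* = 8425/677 = 12.44.

(13.36, 12.44)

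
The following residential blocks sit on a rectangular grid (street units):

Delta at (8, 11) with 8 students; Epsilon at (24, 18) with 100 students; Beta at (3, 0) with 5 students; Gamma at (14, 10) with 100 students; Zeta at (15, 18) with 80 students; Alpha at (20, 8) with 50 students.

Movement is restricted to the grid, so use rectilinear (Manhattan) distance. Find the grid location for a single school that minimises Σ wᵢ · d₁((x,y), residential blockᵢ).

Manhattan distance separates: Σwᵢ(|x−xᵢ|+|y−yᵢ|) = Σwᵢ|x−xᵢ| + Σwᵢ|y−yᵢ|, so x and y are optimised independently as 1-D weighted medians.
Total weight W = 343; half = 171.5.
x-coordinate, sorted with cumulative weight:
  x=3 (Beta, w=5) cum 5
  x=8 (Delta, w=8) cum 13
  x=14 (Gamma, w=100) cum 113
  x=15 (Zeta, w=80) cum 193  ← median
  x=20 (Alpha, w=50) cum 243
  x=24 (Epsilon, w=100) cum 343
⇒ x* = 15
y-coordinate, sorted with cumulative weight:
  y=0 (Beta, w=5) cum 5
  y=8 (Alpha, w=50) cum 55
  y=10 (Gamma, w=100) cum 155
  y=11 (Delta, w=8) cum 163
  y=18 (Epsilon, w=100) cum 263  ← median
  y=18 (Zeta, w=80) cum 343
⇒ y* = 18

(15, 18)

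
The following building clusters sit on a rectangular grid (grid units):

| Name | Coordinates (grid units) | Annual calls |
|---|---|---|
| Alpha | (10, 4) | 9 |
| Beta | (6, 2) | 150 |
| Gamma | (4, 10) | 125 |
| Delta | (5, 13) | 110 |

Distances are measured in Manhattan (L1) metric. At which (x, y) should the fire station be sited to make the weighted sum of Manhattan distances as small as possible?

Manhattan distance separates: Σwᵢ(|x−xᵢ|+|y−yᵢ|) = Σwᵢ|x−xᵢ| + Σwᵢ|y−yᵢ|, so x and y are optimised independently as 1-D weighted medians.
Total weight W = 394; half = 197.
x-coordinate, sorted with cumulative weight:
  x=4 (Gamma, w=125) cum 125
  x=5 (Delta, w=110) cum 235  ← median
  x=6 (Beta, w=150) cum 385
  x=10 (Alpha, w=9) cum 394
⇒ x* = 5
y-coordinate, sorted with cumulative weight:
  y=2 (Beta, w=150) cum 150
  y=4 (Alpha, w=9) cum 159
  y=10 (Gamma, w=125) cum 284  ← median
  y=13 (Delta, w=110) cum 394
⇒ y* = 10

(5, 10)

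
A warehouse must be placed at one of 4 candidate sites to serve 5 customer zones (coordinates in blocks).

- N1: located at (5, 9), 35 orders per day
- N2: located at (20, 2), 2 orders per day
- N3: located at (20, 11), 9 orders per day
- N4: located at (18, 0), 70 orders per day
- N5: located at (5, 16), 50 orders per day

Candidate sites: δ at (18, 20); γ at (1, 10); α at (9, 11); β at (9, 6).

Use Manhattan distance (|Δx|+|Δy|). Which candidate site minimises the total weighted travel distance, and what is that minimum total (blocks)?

β, total 2169 blocks

Total weighted distance at each candidate:
  δ (18, 20): total = 3229
  γ (1, 10): total = 2799
  α (9, 11): total = 2199
  β (9, 6): total = 2169
Minimum is at β with total 2169 blocks.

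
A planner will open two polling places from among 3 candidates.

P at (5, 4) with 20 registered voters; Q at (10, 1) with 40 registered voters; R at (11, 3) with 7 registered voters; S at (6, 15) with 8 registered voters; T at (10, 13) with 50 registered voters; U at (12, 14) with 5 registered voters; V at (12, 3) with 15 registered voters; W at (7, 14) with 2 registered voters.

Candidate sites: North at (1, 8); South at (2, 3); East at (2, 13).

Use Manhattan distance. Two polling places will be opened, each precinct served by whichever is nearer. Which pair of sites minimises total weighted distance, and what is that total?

Evaluate every pair (each demand assigned to the nearer of the two):
  {South, East}: total = 1208
  {North, South}: total = 1598
  {North, East}: total = 1660
Best pair: {South, East} with total 1208.

{South, East}, total 1208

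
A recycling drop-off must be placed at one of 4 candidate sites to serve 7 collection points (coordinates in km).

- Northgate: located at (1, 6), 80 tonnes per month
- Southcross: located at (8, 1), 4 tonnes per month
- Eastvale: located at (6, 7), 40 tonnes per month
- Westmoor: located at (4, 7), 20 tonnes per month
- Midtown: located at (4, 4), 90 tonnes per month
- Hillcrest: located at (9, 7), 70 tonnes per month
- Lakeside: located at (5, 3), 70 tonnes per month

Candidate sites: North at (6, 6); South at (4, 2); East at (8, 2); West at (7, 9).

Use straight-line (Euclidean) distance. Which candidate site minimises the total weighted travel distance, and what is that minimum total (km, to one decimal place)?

North, total 1203.5 km

Total weighted distance at each candidate:
  North (6, 6): total = 1203.5
  South (4, 2): total = 1505.9
  East (8, 2): total = 1973.2
  West (7, 9): total = 1896.0
Minimum is at North with total 1203.5 km.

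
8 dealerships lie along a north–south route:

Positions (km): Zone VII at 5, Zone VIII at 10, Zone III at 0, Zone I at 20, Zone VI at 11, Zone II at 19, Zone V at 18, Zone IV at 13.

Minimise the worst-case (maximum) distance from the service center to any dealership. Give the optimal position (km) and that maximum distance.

The 1-center on a line is the midpoint of the two extreme points: leftmost at 0, rightmost at 20.
Optimal location = (0 + 20)/2 = 10; maximum distance = (20 − 0)/2 = 10.

location 10, max distance 10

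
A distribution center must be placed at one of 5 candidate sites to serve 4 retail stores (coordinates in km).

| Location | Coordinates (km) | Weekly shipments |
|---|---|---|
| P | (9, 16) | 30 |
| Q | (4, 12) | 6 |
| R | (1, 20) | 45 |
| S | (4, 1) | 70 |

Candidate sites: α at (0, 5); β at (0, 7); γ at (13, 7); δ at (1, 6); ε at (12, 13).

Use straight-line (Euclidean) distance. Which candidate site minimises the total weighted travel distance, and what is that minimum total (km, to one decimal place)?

δ, total 1462.6 km

Total weighted distance at each candidate:
  α (0, 5): total = 1547.2
  β (0, 7): total = 1511.8
  γ (13, 7): total = 1910.5
  δ (1, 6): total = 1462.6
  ε (12, 13): total = 1771.9
Minimum is at δ with total 1462.6 km.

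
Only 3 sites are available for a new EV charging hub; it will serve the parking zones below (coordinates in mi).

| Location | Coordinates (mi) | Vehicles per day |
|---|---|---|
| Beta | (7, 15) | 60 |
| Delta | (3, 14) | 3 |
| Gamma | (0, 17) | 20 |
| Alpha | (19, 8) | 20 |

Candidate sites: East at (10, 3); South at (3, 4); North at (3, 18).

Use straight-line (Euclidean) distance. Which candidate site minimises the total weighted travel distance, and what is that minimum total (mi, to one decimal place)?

North, total 752.6 mi

Total weighted distance at each candidate:
  East (10, 3): total = 1331.3
  South (3, 4): total = 1329.0
  North (3, 18): total = 752.6
Minimum is at North with total 752.6 mi.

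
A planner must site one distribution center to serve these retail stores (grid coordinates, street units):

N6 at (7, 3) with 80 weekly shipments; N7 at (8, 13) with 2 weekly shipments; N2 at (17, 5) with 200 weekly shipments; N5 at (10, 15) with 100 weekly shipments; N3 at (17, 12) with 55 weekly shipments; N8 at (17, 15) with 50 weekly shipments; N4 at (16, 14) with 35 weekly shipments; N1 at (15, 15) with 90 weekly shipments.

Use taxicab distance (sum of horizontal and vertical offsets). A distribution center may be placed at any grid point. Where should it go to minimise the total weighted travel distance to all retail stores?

(16, 12)

Manhattan distance separates: Σwᵢ(|x−xᵢ|+|y−yᵢ|) = Σwᵢ|x−xᵢ| + Σwᵢ|y−yᵢ|, so x and y are optimised independently as 1-D weighted medians.
Total weight W = 612; half = 306.
x-coordinate, sorted with cumulative weight:
  x=7 (N6, w=80) cum 80
  x=8 (N7, w=2) cum 82
  x=10 (N5, w=100) cum 182
  x=15 (N1, w=90) cum 272
  x=16 (N4, w=35) cum 307  ← median
  x=17 (N2, w=200) cum 507
  x=17 (N3, w=55) cum 562
  x=17 (N8, w=50) cum 612
⇒ x* = 16
y-coordinate, sorted with cumulative weight:
  y=3 (N6, w=80) cum 80
  y=5 (N2, w=200) cum 280
  y=12 (N3, w=55) cum 335  ← median
  y=13 (N7, w=2) cum 337
  y=14 (N4, w=35) cum 372
  y=15 (N5, w=100) cum 472
  y=15 (N8, w=50) cum 522
  y=15 (N1, w=90) cum 612
⇒ y* = 12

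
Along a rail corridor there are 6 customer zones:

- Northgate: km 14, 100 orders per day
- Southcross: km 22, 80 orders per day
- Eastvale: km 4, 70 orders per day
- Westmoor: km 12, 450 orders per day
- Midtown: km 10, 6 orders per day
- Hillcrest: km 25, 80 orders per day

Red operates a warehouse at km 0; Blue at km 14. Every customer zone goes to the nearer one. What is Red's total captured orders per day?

The indifferent point is the midpoint (0+14)/2 = 7; customer zones left of it (closer to Red at 0) go to Red, those right go to Blue.
  Eastvale at 4 (w=70) → Red
  Midtown at 10 (w=6) → Blue
  Westmoor at 12 (w=450) → Blue
  Northgate at 14 (w=100) → Blue
  Southcross at 22 (w=80) → Blue
  Hillcrest at 25 (w=80) → Blue
Red captures 70; Blue captures 716.

70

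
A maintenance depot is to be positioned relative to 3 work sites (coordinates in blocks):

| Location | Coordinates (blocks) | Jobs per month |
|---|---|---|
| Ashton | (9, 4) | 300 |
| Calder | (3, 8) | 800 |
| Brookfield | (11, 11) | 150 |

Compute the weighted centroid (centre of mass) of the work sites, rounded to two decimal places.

The minimiser of Σwᵢ‖p−pᵢ‖² is the weighted centroid p* = (Σwᵢpᵢ)/(Σwᵢ).
Σwᵢ = 1250.
Σwᵢxᵢ = 300·9 + 800·3 + 150·11 = 6750.
Σwᵢyᵢ = 300·4 + 800·8 + 150·11 = 9250.
x* = 6750/1250 = 5.40, y* = 9250/1250 = 7.40.

(5.40, 7.40)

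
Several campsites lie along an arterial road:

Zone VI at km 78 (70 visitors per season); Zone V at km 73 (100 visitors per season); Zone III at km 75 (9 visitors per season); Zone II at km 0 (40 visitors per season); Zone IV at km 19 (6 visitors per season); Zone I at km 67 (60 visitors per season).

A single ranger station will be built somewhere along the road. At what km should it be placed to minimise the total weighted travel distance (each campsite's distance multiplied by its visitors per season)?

For a sum of weighted absolute distances on a line, the optimum is the weighted median (not the mean). Total weight W = 285; half-weight = 142.5.
Sort by position and accumulate weight:
  km 0 (Zone II, w=40) → cum 40
  km 19 (Zone IV, w=6) → cum 46
  km 67 (Zone I, w=60) → cum 106
  km 73 (Zone V, w=100) → cum 206  ≥ 142.5 → median here
  km 75 (Zone III, w=9) → cum 215
  km 78 (Zone VI, w=70) → cum 285
Optimal location: km 73.

x = 73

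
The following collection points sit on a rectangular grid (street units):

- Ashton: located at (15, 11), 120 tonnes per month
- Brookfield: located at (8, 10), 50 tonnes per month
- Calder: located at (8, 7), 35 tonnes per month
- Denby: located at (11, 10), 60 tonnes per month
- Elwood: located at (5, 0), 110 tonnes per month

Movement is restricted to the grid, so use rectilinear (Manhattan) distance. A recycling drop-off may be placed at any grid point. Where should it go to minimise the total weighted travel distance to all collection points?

(8, 10)

Manhattan distance separates: Σwᵢ(|x−xᵢ|+|y−yᵢ|) = Σwᵢ|x−xᵢ| + Σwᵢ|y−yᵢ|, so x and y are optimised independently as 1-D weighted medians.
Total weight W = 375; half = 187.5.
x-coordinate, sorted with cumulative weight:
  x=5 (Elwood, w=110) cum 110
  x=8 (Brookfield, w=50) cum 160
  x=8 (Calder, w=35) cum 195  ← median
  x=11 (Denby, w=60) cum 255
  x=15 (Ashton, w=120) cum 375
⇒ x* = 8
y-coordinate, sorted with cumulative weight:
  y=0 (Elwood, w=110) cum 110
  y=7 (Calder, w=35) cum 145
  y=10 (Brookfield, w=50) cum 195  ← median
  y=10 (Denby, w=60) cum 255
  y=11 (Ashton, w=120) cum 375
⇒ y* = 10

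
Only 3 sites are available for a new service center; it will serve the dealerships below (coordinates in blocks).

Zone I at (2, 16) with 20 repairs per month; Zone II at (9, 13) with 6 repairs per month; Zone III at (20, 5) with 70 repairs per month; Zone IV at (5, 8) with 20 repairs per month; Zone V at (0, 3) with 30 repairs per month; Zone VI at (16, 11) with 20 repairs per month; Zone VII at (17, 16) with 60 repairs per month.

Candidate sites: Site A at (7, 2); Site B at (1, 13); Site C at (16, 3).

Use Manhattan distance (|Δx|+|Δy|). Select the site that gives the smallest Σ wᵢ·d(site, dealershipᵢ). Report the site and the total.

Site C, total 2862 blocks

Total weighted distance at each candidate:
  Site A (7, 2): total = 3778
  Site B (1, 13): total = 4008
  Site C (16, 3): total = 2862
Minimum is at Site C with total 2862 blocks.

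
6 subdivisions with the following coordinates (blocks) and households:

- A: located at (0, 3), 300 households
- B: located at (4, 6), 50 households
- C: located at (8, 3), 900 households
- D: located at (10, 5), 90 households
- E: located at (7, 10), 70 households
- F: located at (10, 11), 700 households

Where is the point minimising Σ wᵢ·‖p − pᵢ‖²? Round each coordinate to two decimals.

The minimiser of Σwᵢ‖p−pᵢ‖² is the weighted centroid p* = (Σwᵢpᵢ)/(Σwᵢ).
Σwᵢ = 2110.
Σwᵢxᵢ = 300·0 + 50·4 + 900·8 + 90·10 + 70·7 + 700·10 = 15790.
Σwᵢyᵢ = 300·3 + 50·6 + 900·3 + 90·5 + 70·10 + 700·11 = 12750.
x* = 15790/2110 = 7.48, y* = 12750/2110 = 6.04.

(7.48, 6.04)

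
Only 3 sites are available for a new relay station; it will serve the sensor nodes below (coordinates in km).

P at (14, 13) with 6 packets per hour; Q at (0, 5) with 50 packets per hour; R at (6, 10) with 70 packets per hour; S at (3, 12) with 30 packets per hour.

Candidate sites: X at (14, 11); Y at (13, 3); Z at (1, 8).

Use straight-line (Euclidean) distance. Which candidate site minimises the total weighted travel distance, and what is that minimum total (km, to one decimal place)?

Z, total 752.8 km

Total weighted distance at each candidate:
  X (14, 11): total = 1669.3
  Y (13, 3): total = 1814.5
  Z (1, 8): total = 752.8
Minimum is at Z with total 752.8 km.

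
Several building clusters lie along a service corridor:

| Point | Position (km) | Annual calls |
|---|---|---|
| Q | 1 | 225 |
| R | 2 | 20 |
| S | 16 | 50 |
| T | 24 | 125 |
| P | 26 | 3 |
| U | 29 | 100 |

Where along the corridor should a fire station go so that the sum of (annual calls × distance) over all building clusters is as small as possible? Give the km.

x = 16

For a sum of weighted absolute distances on a line, the optimum is the weighted median (not the mean). Total weight W = 523; half-weight = 261.5.
Sort by position and accumulate weight:
  km 1 (Q, w=225) → cum 225
  km 2 (R, w=20) → cum 245
  km 16 (S, w=50) → cum 295  ≥ 261.5 → median here
  km 24 (T, w=125) → cum 420
  km 26 (P, w=3) → cum 423
  km 29 (U, w=100) → cum 523
Optimal location: km 16.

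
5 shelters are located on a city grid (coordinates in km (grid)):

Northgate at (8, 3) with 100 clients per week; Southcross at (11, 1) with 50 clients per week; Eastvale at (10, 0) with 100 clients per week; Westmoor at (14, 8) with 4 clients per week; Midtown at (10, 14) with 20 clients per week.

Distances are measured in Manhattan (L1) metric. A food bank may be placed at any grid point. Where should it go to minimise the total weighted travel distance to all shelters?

Manhattan distance separates: Σwᵢ(|x−xᵢ|+|y−yᵢ|) = Σwᵢ|x−xᵢ| + Σwᵢ|y−yᵢ|, so x and y are optimised independently as 1-D weighted medians.
Total weight W = 274; half = 137.
x-coordinate, sorted with cumulative weight:
  x=8 (Northgate, w=100) cum 100
  x=10 (Eastvale, w=100) cum 200  ← median
  x=10 (Midtown, w=20) cum 220
  x=11 (Southcross, w=50) cum 270
  x=14 (Westmoor, w=4) cum 274
⇒ x* = 10
y-coordinate, sorted with cumulative weight:
  y=0 (Eastvale, w=100) cum 100
  y=1 (Southcross, w=50) cum 150  ← median
  y=3 (Northgate, w=100) cum 250
  y=8 (Westmoor, w=4) cum 254
  y=14 (Midtown, w=20) cum 274
⇒ y* = 1

(10, 1)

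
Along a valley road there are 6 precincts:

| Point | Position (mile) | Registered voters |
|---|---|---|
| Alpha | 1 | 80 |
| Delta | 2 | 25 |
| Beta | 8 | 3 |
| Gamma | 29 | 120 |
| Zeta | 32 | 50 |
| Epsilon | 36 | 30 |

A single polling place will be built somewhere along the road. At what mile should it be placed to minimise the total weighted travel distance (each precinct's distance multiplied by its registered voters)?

x = 29

For a sum of weighted absolute distances on a line, the optimum is the weighted median (not the mean). Total weight W = 308; half-weight = 154.
Sort by position and accumulate weight:
  mile 1 (Alpha, w=80) → cum 80
  mile 2 (Delta, w=25) → cum 105
  mile 8 (Beta, w=3) → cum 108
  mile 29 (Gamma, w=120) → cum 228  ≥ 154 → median here
  mile 32 (Zeta, w=50) → cum 278
  mile 36 (Epsilon, w=30) → cum 308
Optimal location: mile 29.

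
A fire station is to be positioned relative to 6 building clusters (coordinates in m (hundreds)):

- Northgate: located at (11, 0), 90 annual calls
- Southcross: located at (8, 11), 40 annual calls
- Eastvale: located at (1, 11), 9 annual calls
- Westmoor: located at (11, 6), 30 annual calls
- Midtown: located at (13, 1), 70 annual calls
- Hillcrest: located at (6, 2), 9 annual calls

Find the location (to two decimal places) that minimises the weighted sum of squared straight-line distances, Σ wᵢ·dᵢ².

(10.54, 3.25)

The minimiser of Σwᵢ‖p−pᵢ‖² is the weighted centroid p* = (Σwᵢpᵢ)/(Σwᵢ).
Σwᵢ = 248.
Σwᵢxᵢ = 90·11 + 40·8 + 9·1 + 30·11 + 70·13 + 9·6 = 2613.
Σwᵢyᵢ = 90·0 + 40·11 + 9·11 + 30·6 + 70·1 + 9·2 = 807.
x* = 2613/248 = 10.54, y* = 807/248 = 3.25.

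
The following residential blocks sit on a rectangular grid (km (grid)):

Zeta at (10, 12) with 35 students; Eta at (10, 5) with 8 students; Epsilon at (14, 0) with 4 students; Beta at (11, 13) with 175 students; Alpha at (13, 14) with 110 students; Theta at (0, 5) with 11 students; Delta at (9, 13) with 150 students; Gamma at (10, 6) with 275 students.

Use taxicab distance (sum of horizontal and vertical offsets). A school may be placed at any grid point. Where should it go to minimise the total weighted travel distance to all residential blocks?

Manhattan distance separates: Σwᵢ(|x−xᵢ|+|y−yᵢ|) = Σwᵢ|x−xᵢ| + Σwᵢ|y−yᵢ|, so x and y are optimised independently as 1-D weighted medians.
Total weight W = 768; half = 384.
x-coordinate, sorted with cumulative weight:
  x=0 (Theta, w=11) cum 11
  x=9 (Delta, w=150) cum 161
  x=10 (Zeta, w=35) cum 196
  x=10 (Eta, w=8) cum 204
  x=10 (Gamma, w=275) cum 479  ← median
  x=11 (Beta, w=175) cum 654
  x=13 (Alpha, w=110) cum 764
  x=14 (Epsilon, w=4) cum 768
⇒ x* = 10
y-coordinate, sorted with cumulative weight:
  y=0 (Epsilon, w=4) cum 4
  y=5 (Eta, w=8) cum 12
  y=5 (Theta, w=11) cum 23
  y=6 (Gamma, w=275) cum 298
  y=12 (Zeta, w=35) cum 333
  y=13 (Beta, w=175) cum 508  ← median
  y=13 (Delta, w=150) cum 658
  y=14 (Alpha, w=110) cum 768
⇒ y* = 13

(10, 13)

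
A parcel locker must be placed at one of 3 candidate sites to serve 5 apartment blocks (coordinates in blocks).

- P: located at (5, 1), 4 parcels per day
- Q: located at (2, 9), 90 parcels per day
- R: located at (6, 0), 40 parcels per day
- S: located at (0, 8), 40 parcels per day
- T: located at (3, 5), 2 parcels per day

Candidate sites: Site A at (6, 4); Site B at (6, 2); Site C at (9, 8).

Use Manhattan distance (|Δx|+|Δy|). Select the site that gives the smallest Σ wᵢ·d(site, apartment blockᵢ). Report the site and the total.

Site A, total 1394 blocks

Total weighted distance at each candidate:
  Site A (6, 4): total = 1394
  Site B (6, 2): total = 1570
  Site C (9, 8): total = 1582
Minimum is at Site A with total 1394 blocks.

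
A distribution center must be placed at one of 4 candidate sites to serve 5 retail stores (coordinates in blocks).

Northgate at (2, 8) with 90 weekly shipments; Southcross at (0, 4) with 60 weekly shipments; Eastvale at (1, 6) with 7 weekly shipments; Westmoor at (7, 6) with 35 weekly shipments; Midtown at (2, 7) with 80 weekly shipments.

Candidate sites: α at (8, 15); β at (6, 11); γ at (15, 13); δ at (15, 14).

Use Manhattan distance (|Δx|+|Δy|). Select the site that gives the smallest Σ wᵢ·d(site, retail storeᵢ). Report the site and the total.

β, total 2330 blocks

Total weighted distance at each candidate:
  α (8, 15): total = 3892
  β (6, 11): total = 2330
  γ (15, 13): total = 5252
  δ (15, 14): total = 5524
Minimum is at β with total 2330 blocks.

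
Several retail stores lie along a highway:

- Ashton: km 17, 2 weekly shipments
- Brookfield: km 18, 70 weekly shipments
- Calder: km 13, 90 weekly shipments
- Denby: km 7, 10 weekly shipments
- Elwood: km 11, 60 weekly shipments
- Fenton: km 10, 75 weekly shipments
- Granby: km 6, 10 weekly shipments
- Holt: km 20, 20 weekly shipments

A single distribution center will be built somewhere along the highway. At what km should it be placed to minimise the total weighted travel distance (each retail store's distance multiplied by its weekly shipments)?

For a sum of weighted absolute distances on a line, the optimum is the weighted median (not the mean). Total weight W = 337; half-weight = 168.5.
Sort by position and accumulate weight:
  km 6 (Granby, w=10) → cum 10
  km 7 (Denby, w=10) → cum 20
  km 10 (Fenton, w=75) → cum 95
  km 11 (Elwood, w=60) → cum 155
  km 13 (Calder, w=90) → cum 245  ≥ 168.5 → median here
  km 17 (Ashton, w=2) → cum 247
  km 18 (Brookfield, w=70) → cum 317
  km 20 (Holt, w=20) → cum 337
Optimal location: km 13.

x = 13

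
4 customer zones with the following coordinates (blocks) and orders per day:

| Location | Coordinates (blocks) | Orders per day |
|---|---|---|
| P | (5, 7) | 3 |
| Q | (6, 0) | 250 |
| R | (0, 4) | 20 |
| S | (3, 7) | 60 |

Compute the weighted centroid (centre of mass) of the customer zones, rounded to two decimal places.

(5.09, 1.56)

The minimiser of Σwᵢ‖p−pᵢ‖² is the weighted centroid p* = (Σwᵢpᵢ)/(Σwᵢ).
Σwᵢ = 333.
Σwᵢxᵢ = 3·5 + 250·6 + 20·0 + 60·3 = 1695.
Σwᵢyᵢ = 3·7 + 250·0 + 20·4 + 60·7 = 521.
x* = 1695/333 = 5.09, y* = 521/333 = 1.56.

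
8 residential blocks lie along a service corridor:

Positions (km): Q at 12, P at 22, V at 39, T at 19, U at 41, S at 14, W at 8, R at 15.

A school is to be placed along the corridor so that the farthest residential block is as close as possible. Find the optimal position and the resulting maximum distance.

The 1-center on a line is the midpoint of the two extreme points: leftmost at 8, rightmost at 41.
Optimal location = (8 + 41)/2 = 24.5; maximum distance = (41 − 8)/2 = 16.5.

location 24.5, max distance 16.5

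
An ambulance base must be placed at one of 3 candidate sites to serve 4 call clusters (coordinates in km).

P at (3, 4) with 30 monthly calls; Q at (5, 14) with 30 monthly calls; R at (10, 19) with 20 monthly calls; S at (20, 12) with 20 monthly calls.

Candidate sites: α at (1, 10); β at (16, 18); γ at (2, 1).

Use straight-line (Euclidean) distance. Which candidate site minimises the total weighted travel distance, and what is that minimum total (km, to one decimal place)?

α, total 996.1 km

Total weighted distance at each candidate:
  α (1, 10): total = 996.1
  β (16, 18): total = 1190.2
  γ (2, 1): total = 1311.0
Minimum is at α with total 996.1 km.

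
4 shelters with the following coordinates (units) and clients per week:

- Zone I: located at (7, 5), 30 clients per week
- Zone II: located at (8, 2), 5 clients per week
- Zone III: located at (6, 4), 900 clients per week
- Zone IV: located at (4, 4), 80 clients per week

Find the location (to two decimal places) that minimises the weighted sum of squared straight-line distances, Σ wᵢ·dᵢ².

(5.88, 4.02)

The minimiser of Σwᵢ‖p−pᵢ‖² is the weighted centroid p* = (Σwᵢpᵢ)/(Σwᵢ).
Σwᵢ = 1015.
Σwᵢxᵢ = 30·7 + 5·8 + 900·6 + 80·4 = 5970.
Σwᵢyᵢ = 30·5 + 5·2 + 900·4 + 80·4 = 4080.
x* = 5970/1015 = 5.88, y* = 4080/1015 = 4.02.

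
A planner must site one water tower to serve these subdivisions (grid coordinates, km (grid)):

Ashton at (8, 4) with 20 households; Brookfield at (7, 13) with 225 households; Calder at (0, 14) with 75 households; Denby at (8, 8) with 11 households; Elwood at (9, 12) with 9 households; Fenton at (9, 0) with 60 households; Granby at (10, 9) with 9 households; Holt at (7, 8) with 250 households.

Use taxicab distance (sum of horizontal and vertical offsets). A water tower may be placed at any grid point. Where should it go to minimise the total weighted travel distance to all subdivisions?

(7, 8)

Manhattan distance separates: Σwᵢ(|x−xᵢ|+|y−yᵢ|) = Σwᵢ|x−xᵢ| + Σwᵢ|y−yᵢ|, so x and y are optimised independently as 1-D weighted medians.
Total weight W = 659; half = 329.5.
x-coordinate, sorted with cumulative weight:
  x=0 (Calder, w=75) cum 75
  x=7 (Brookfield, w=225) cum 300
  x=7 (Holt, w=250) cum 550  ← median
  x=8 (Ashton, w=20) cum 570
  x=8 (Denby, w=11) cum 581
  x=9 (Elwood, w=9) cum 590
  x=9 (Fenton, w=60) cum 650
  x=10 (Granby, w=9) cum 659
⇒ x* = 7
y-coordinate, sorted with cumulative weight:
  y=0 (Fenton, w=60) cum 60
  y=4 (Ashton, w=20) cum 80
  y=8 (Denby, w=11) cum 91
  y=8 (Holt, w=250) cum 341  ← median
  y=9 (Granby, w=9) cum 350
  y=12 (Elwood, w=9) cum 359
  y=13 (Brookfield, w=225) cum 584
  y=14 (Calder, w=75) cum 659
⇒ y* = 8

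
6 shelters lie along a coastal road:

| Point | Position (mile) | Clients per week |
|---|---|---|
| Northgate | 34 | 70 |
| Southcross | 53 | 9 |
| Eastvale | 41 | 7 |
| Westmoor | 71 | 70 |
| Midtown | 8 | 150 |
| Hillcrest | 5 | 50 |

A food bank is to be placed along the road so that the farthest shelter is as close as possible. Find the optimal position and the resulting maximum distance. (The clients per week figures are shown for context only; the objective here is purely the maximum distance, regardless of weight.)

location 38, max distance 33

The 1-center on a line is the midpoint of the two extreme points: leftmost at 5, rightmost at 71.
Optimal location = (5 + 71)/2 = 38; maximum distance = (71 − 5)/2 = 33.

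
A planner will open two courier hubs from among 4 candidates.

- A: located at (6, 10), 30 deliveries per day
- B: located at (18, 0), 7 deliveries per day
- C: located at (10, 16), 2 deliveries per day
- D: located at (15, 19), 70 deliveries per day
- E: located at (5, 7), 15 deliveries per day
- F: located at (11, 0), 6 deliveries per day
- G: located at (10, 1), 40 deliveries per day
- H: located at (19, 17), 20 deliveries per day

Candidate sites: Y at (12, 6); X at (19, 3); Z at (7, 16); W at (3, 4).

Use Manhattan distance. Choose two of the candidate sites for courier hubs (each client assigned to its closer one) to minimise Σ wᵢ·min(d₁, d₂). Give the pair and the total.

Evaluate every pair (each demand assigned to the nearer of the two):
  {Y, Z}: total = 1772
  {Z, W}: total = 1926
  {X, Z}: total = 1945
  {Y, X}: total = 2194
  {Y, W}: total = 2255
  {X, W}: total = 2557
Best pair: {Y, Z} with total 1772.

{Y, Z}, total 1772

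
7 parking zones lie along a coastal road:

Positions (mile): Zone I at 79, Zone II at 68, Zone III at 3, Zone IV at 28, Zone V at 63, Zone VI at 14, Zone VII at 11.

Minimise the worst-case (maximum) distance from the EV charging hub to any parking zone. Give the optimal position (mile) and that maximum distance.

The 1-center on a line is the midpoint of the two extreme points: leftmost at 3, rightmost at 79.
Optimal location = (3 + 79)/2 = 41; maximum distance = (79 − 3)/2 = 38.

location 41, max distance 38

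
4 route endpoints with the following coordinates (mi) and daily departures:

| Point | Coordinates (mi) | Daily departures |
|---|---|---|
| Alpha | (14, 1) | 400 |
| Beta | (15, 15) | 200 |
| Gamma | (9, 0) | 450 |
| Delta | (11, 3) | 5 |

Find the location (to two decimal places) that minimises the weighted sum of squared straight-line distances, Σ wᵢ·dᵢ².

The minimiser of Σwᵢ‖p−pᵢ‖² is the weighted centroid p* = (Σwᵢpᵢ)/(Σwᵢ).
Σwᵢ = 1055.
Σwᵢxᵢ = 400·14 + 200·15 + 450·9 + 5·11 = 12705.
Σwᵢyᵢ = 400·1 + 200·15 + 450·0 + 5·3 = 3415.
x* = 12705/1055 = 12.04, y* = 3415/1055 = 3.24.

(12.04, 3.24)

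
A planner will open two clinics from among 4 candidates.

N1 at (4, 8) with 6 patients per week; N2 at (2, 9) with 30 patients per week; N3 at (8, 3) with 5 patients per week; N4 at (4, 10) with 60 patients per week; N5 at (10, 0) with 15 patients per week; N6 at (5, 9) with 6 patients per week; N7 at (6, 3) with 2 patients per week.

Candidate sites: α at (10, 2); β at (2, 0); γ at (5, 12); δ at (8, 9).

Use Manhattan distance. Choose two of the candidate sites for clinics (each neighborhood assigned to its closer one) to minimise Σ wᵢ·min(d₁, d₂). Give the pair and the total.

{α, γ}, total 463

Evaluate every pair (each demand assigned to the nearer of the two):
  {α, γ}: total = 463
  {α, δ}: total = 583
  {β, γ}: total = 587
  {γ, δ}: total = 619
  {β, δ}: total = 692
  {α, β}: total = 1177
Best pair: {α, γ} with total 463.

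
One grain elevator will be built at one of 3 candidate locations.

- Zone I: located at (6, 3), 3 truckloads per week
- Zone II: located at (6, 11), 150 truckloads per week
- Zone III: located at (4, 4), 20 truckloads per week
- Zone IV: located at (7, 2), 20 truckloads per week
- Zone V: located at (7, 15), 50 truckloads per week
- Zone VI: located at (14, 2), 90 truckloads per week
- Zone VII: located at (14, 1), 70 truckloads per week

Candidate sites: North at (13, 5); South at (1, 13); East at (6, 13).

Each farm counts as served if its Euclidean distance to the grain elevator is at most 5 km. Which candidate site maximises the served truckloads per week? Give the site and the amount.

East, covering 200

Coverage radius r = 5 km; a point is covered iff (Δx)²+(Δy)² ≤ 5² = 25.
  North (13, 5): covers {Zone VI, Zone VII} → 160
  South (1, 13): covers {none} → 0
  East (6, 13): covers {Zone II, Zone V} → 200
Maximum coverage at East: 200 truckloads per week.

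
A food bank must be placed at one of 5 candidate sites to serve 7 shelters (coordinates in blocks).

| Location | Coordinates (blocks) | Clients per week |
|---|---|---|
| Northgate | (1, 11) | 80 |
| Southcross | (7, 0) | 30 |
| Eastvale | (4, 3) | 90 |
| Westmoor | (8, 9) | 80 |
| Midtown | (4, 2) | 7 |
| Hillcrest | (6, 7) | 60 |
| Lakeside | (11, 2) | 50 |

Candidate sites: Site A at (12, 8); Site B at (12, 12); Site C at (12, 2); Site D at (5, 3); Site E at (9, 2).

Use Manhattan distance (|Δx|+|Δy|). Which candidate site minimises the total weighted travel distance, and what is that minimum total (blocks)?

Total weighted distance at each candidate:
  Site A (12, 8): total = 3948
  Site B (12, 12): total = 4896
  Site C (12, 2): total = 4266
  Site D (5, 3): total = 2584
  Site E (9, 2): total = 3275
Minimum is at Site D with total 2584 blocks.

Site D, total 2584 blocks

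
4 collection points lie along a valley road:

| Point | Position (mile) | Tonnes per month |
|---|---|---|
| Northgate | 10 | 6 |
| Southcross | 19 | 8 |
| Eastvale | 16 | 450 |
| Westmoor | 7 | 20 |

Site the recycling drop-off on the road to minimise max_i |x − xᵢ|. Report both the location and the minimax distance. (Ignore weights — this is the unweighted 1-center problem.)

The 1-center on a line is the midpoint of the two extreme points: leftmost at 7, rightmost at 19.
Optimal location = (7 + 19)/2 = 13; maximum distance = (19 − 7)/2 = 6.

location 13, max distance 6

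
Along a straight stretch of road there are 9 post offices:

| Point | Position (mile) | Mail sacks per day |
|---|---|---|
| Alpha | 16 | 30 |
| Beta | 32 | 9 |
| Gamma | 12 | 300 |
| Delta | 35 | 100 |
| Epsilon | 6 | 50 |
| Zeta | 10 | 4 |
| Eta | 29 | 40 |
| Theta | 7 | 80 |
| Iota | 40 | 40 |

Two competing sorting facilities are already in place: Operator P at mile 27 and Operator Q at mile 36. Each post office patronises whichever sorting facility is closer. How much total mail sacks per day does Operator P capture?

504

The indifferent point is the midpoint (27+36)/2 = 31.5; post offices left of it (closer to Operator P at 27) go to Operator P, those right go to Operator Q.
  Epsilon at 6 (w=50) → Operator P
  Theta at 7 (w=80) → Operator P
  Zeta at 10 (w=4) → Operator P
  Gamma at 12 (w=300) → Operator P
  Alpha at 16 (w=30) → Operator P
  Eta at 29 (w=40) → Operator P
  Beta at 32 (w=9) → Operator Q
  Delta at 35 (w=100) → Operator Q
  Iota at 40 (w=40) → Operator Q
Operator P captures 504; Operator Q captures 149.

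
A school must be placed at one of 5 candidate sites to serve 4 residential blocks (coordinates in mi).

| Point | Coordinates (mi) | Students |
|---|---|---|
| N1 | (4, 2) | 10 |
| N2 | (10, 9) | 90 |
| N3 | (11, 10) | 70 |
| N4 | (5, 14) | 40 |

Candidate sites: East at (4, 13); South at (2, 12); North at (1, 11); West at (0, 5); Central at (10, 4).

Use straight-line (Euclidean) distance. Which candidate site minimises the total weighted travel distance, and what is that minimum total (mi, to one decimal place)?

East, total 1348.7 mi

Total weighted distance at each candidate:
  East (4, 13): total = 1348.7
  South (2, 12): total = 1660.5
  North (1, 11): total = 1828.1
  West (0, 5): total = 2277.0
  Central (10, 4): total = 1386.3
Minimum is at East with total 1348.7 mi.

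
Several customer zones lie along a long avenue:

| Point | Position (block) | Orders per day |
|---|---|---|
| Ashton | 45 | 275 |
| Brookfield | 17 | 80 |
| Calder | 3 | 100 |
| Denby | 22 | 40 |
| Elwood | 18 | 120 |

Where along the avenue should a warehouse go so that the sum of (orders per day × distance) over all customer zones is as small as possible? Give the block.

x = 22

For a sum of weighted absolute distances on a line, the optimum is the weighted median (not the mean). Total weight W = 615; half-weight = 307.5.
Sort by position and accumulate weight:
  block 3 (Calder, w=100) → cum 100
  block 17 (Brookfield, w=80) → cum 180
  block 18 (Elwood, w=120) → cum 300
  block 22 (Denby, w=40) → cum 340  ≥ 307.5 → median here
  block 45 (Ashton, w=275) → cum 615
Optimal location: block 22.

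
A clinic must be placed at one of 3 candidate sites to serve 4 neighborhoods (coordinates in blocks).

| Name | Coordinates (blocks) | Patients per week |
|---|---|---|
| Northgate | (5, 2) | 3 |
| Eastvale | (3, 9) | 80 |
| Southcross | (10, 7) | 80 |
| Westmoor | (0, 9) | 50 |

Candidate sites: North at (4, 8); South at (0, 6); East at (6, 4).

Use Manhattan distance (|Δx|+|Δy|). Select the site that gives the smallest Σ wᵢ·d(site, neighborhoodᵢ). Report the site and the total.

Total weighted distance at each candidate:
  North (4, 8): total = 991
  South (0, 6): total = 1537
  East (6, 4): total = 1759
Minimum is at North with total 991 blocks.

North, total 991 blocks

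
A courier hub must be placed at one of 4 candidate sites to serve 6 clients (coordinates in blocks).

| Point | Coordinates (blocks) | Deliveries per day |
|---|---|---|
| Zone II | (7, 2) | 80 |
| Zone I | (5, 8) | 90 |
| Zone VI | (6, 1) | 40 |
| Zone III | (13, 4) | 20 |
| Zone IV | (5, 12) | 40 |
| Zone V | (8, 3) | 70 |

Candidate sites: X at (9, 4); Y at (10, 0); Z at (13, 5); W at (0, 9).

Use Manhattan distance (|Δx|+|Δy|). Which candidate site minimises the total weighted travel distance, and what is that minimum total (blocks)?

Total weighted distance at each candidate:
  X (9, 4): total = 1980
  Y (10, 0): total = 2940
  Z (13, 5): total = 3260
  W (0, 9): total = 3880
Minimum is at X with total 1980 blocks.

X, total 1980 blocks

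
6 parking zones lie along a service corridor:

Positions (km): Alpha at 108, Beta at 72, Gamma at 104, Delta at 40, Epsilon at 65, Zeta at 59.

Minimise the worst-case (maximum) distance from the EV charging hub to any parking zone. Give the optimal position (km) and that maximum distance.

The 1-center on a line is the midpoint of the two extreme points: leftmost at 40, rightmost at 108.
Optimal location = (40 + 108)/2 = 74; maximum distance = (108 − 40)/2 = 34.

location 74, max distance 34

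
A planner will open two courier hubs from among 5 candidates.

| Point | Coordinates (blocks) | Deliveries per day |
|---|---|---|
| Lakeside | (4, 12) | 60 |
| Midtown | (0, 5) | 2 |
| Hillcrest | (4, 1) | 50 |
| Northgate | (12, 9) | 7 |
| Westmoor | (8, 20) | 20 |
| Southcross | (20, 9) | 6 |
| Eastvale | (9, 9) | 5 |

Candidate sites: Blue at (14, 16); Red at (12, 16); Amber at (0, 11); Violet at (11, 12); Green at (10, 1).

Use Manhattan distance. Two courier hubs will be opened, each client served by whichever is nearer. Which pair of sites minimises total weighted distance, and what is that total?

Evaluate every pair (each demand assigned to the nearer of the two):
  {Violet, Green}: total = 1093
  {Amber, Green}: total = 1175
  {Amber, Violet}: total = 1357
  {Red, Amber}: total = 1361
  {Red, Green}: total = 1392
  {Blue, Amber}: total = 1408
  {Blue, Green}: total = 1554
  {Red, Violet}: total = 1641
  {Blue, Violet}: total = 1681
  {Blue, Red}: total = 2253
Best pair: {Violet, Green} with total 1093.

{Violet, Green}, total 1093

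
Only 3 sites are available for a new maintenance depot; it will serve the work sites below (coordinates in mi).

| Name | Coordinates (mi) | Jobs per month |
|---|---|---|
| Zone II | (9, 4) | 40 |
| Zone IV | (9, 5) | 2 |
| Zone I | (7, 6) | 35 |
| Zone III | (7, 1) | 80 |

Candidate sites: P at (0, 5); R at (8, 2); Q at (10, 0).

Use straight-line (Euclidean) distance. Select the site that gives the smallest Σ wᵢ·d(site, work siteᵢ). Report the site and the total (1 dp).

R, total 353.2 mi

Total weighted distance at each candidate:
  P (0, 5): total = 1272.7
  R (8, 2): total = 353.2
  Q (10, 0): total = 662.9
Minimum is at R with total 353.2 mi.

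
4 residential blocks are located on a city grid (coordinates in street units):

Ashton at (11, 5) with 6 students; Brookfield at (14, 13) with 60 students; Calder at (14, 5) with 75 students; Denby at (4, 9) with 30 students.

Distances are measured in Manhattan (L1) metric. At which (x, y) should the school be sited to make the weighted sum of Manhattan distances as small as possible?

Manhattan distance separates: Σwᵢ(|x−xᵢ|+|y−yᵢ|) = Σwᵢ|x−xᵢ| + Σwᵢ|y−yᵢ|, so x and y are optimised independently as 1-D weighted medians.
Total weight W = 171; half = 85.5.
x-coordinate, sorted with cumulative weight:
  x=4 (Denby, w=30) cum 30
  x=11 (Ashton, w=6) cum 36
  x=14 (Brookfield, w=60) cum 96  ← median
  x=14 (Calder, w=75) cum 171
⇒ x* = 14
y-coordinate, sorted with cumulative weight:
  y=5 (Ashton, w=6) cum 6
  y=5 (Calder, w=75) cum 81
  y=9 (Denby, w=30) cum 111  ← median
  y=13 (Brookfield, w=60) cum 171
⇒ y* = 9

(14, 9)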